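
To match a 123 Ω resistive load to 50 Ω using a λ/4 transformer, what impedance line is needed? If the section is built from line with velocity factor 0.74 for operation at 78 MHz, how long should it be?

Z_qwt = √(Z_0·R_L) = √(50 × 123) = √6150
λ = 0.74·c/f = 2.85 m, so l = λ/4 = 0.712 m

Z_qwt ≈ 78.4 Ω; length ≈ 71.2 cm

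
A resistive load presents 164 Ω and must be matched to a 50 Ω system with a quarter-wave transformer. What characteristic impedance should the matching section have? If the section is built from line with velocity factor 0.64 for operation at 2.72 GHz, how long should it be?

Z_qwt ≈ 90.6 Ω; length ≈ 1.76 cm

Z_qwt = √(Z_0·R_L) = √(50 × 164) = √8200
λ = 0.64·c/f = 0.0706 m, so l = λ/4 = 0.0176 m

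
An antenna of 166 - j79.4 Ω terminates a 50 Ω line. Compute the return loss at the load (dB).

Γ = (116 − j79.4)/(216 − j79.4), |Γ| = 0.611
RL = −20·log₁₀|Γ| = −20·log₁₀(0.611)

RL ≈ 4.28 dB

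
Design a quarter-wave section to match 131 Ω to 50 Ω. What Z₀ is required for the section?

Z_qwt = √(Z_0·R_L) = √(50 × 131) = √6550

Z_qwt ≈ 80.9 Ω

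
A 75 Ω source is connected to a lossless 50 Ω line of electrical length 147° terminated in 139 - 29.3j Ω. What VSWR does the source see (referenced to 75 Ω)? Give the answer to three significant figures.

VSWR ≈ 2.55

tan(βl) = -0.649
Z_in = Z_0·(Z_L + jZ_0·tanβl)/(Z_0 + jZ_L·tanβl) = 54.2 + j58.4 Ω
Γ_s = (Z_in − Z_s)/(Z_in + Z_s) = (-20.8 + j58.4)/(129 + j58.4), |Γ_s| = 0.437
VSWR = (1 + |Γ_s|)/(1 − |Γ_s|)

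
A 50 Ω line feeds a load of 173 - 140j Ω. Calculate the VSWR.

VSWR ≈ 5.84

Γ = (Z_L − Z_0)/(Z_L + Z_0) = (123 − j140)/(223 − j140)
|Γ| = 186/263 = 0.708
VSWR = (1 + |Γ|)/(1 − |Γ|) = 1.71/0.292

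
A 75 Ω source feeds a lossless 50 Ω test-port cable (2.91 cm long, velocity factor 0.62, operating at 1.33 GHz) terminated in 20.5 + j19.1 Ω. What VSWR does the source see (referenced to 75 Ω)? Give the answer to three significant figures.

λ = v/f = 0.62·c / 1.33 GHz = 0.14 m
βl = 2π·l/λ = 2π × 0.208 = 74.9°
tan(βl) = 3.71
Z_in = Z_0·(Z_L + jZ_0·tanβl)/(Z_0 + jZ_L·tanβl) = 122 − j46.8 Ω
Γ_s = (Z_in − Z_s)/(Z_in + Z_s) = (46.7 − j46.8)/(197 − j46.8), |Γ_s| = 0.327
VSWR = (1 + |Γ_s|)/(1 − |Γ_s|)

VSWR ≈ 1.97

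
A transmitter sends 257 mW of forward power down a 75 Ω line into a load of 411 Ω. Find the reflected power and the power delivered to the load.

P_reflected ≈ 123 mW; P_delivered ≈ 134 mW

Γ = (411 − 75)/(411 + 75) = 0.691
|Γ|² = 0.478
P_refl = |Γ|²·P_inc = 123 mW, P_del = (1 − |Γ|²)·P_inc = 134 mW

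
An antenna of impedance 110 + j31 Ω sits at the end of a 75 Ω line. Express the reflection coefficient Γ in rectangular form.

Γ ≈ 0.211 + j0.132

Γ = (Z_L − Z_0)/(Z_L + Z_0) = (35 + j31)/(185 + j31)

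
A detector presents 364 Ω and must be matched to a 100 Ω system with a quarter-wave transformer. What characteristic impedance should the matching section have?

Z_qwt = √(Z_0·R_L) = √(100 × 364) = √36400

Z_qwt ≈ 191 Ω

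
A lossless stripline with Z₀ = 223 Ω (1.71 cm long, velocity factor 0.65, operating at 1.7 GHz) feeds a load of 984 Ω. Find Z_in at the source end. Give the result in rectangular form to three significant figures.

Z_in ≈ 75.8 − j151 Ω

λ = v/f = 0.65·c / 1.7 GHz = 0.115 m
βl = 2π·l/λ = 2π × 0.149 = 53.7°
tan(βl) = tan(53.7°) = 1.36
Z_in = Z_0·(Z_L + jZ_0·tanβl)/(Z_0 + jZ_L·tanβl)
     = 223·(984 + j303)/(223 + j1340)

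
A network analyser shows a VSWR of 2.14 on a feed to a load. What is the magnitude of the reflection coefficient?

|Γ| ≈ 0.363

|Γ| = (S − 1)/(S + 1) = (2.14 − 1)/(2.14 + 1) = 1.14/3.14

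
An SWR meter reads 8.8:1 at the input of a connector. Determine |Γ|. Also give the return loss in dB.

|Γ| ≈ 0.796; return loss ≈ 1.98 dB

|Γ| = (S − 1)/(S + 1) = (8.8 − 1)/(8.8 + 1) = 7.8/9.8
RL = −20·log₁₀|Γ| = −20·log₁₀(0.796)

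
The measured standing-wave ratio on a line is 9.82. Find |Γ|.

|Γ| = (S − 1)/(S + 1) = (9.82 − 1)/(9.82 + 1) = 8.82/10.8

|Γ| ≈ 0.815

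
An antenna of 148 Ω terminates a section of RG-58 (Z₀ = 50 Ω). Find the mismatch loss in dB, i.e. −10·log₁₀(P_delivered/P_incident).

Γ = (148 − 50)/(148 + 50) = 0.495
|Γ|² = 0.245, so P_del/P_inc = 1 − |Γ|² = 0.755
ML = −10·log₁₀(1 − |Γ|²)

mismatch loss ≈ 1.22 dB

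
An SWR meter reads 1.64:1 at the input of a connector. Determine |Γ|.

|Γ| ≈ 0.242

|Γ| = (S − 1)/(S + 1) = (1.64 − 1)/(1.64 + 1) = 0.64/2.64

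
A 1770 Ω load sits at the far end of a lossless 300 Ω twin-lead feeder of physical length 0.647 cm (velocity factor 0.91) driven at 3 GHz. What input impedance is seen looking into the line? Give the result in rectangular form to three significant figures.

λ = v/f = 0.91·c / 3 GHz = 0.091 m
βl = 2π·l/λ = 2π × 0.0711 = 25.6°
tan(βl) = tan(25.6°) = 0.479
Z_in = Z_0·(Z_L + jZ_0·tanβl)/(Z_0 + jZ_L·tanβl)
     = 300·(1770 + j144)/(300 + j848)

Z_in ≈ 242 − j541 Ω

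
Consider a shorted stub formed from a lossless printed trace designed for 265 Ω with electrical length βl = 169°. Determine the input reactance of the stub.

tan(βl) = -0.194
For a shorted stub, Z_in = jZ_0·tan(βl)

X_in ≈ -51.5 Ω (capacitive)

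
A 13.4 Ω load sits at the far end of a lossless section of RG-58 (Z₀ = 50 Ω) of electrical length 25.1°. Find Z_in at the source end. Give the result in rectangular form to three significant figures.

Z_in ≈ 16.1 + j21.4 Ω

tan(βl) = tan(25.1°) = 0.468
Z_in = Z_0·(Z_L + jZ_0·tanβl)/(Z_0 + jZ_L·tanβl)
     = 50·(13.4 + j23.4)/(50 + j6.28)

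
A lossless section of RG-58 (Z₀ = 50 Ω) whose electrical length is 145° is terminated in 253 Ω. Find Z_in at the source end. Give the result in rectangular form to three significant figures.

Z_in ≈ 27.8 + j63.6 Ω

tan(βl) = tan(145°) = -0.7
Z_in = Z_0·(Z_L + jZ_0·tanβl)/(Z_0 + jZ_L·tanβl)
     = 50·(253 − j35)/(50 − j177)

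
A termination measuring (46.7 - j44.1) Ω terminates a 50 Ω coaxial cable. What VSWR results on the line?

VSWR ≈ 2.43

Γ = (Z_L − Z_0)/(Z_L + Z_0) = (-3.3 − j44.1)/(96.7 − j44.1)
|Γ| = 44.2/106 = 0.416
VSWR = (1 + |Γ|)/(1 − |Γ|) = 1.42/0.584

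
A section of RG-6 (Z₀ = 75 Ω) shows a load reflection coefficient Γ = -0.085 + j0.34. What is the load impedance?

Z_L ≈ 50.9 + j39.4 Ω

Z_L = Z_0·(1 + Γ)/(1 − Γ) = 75·(0.915 + j0.34)/(1.08 − j0.34)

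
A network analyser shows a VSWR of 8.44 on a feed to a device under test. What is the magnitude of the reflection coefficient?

|Γ| ≈ 0.788

|Γ| = (S − 1)/(S + 1) = (8.44 − 1)/(8.44 + 1) = 7.44/9.44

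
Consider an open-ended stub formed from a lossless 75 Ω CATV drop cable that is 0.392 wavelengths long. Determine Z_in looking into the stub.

βl = 2π × 0.392 = 141°
tan(βl) = -0.806
For an open-ended stub, Z_in = −jZ_0·cot(βl) = −jZ_0/tan(βl)

Z_in ≈ +j93 Ω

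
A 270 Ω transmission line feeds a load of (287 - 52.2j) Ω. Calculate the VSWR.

VSWR ≈ 1.22

Γ = (Z_L − Z_0)/(Z_L + Z_0) = (17 − j52.2)/(557 − j52.2)
|Γ| = 54.9/559 = 0.0981
VSWR = (1 + |Γ|)/(1 − |Γ|) = 1.1/0.902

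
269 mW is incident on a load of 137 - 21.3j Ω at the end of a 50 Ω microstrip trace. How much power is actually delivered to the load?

|Γ| = |(87 − j21.3)/(187 − j21.3)| = 0.476
|Γ|² = 0.226
P_refl = |Γ|²·P_inc = 60.9 mW, P_del = (1 − |Γ|²)·P_inc = 208 mW

P_delivered ≈ 208 mW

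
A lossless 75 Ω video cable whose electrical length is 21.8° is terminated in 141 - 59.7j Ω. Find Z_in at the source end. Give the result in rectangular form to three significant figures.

Z_in ≈ 71 − j63 Ω

tan(βl) = tan(21.8°) = 0.4
Z_in = Z_0·(Z_L + jZ_0·tanβl)/(Z_0 + jZ_L·tanβl)
     = 75·(141 − j29.7)/(98.9 + j56.4)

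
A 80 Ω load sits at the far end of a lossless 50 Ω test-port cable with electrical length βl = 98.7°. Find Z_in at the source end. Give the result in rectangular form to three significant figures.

tan(βl) = tan(98.7°) = -6.54
Z_in = Z_0·(Z_L + jZ_0·tanβl)/(Z_0 + jZ_L·tanβl)
     = 50·(80 − j327)/(50 − j523)

Z_in ≈ 31.7 + j4.62 Ω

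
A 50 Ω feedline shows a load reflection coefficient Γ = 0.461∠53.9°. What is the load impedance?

Z_L = Z_0·(1 + Γ)/(1 − Γ) = 50·(1.27 + j0.372)/(0.728 − j0.372)

Z_L ≈ 58.8 + j55.7 Ω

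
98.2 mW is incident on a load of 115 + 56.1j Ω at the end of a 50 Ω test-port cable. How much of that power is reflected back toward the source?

P_reflected ≈ 23.8 mW

|Γ| = |(65 + j56.1)/(165 + j56.1)| = 0.493
|Γ|² = 0.243
P_refl = |Γ|²·P_inc = 23.8 mW, P_del = (1 − |Γ|²)·P_inc = 74.4 mW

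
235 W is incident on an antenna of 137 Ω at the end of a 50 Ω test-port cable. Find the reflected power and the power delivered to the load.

P_reflected ≈ 50.9 W; P_delivered ≈ 184 W

Γ = (137 − 50)/(137 + 50) = 0.465
|Γ|² = 0.216
P_refl = |Γ|²·P_inc = 50.9 W, P_del = (1 − |Γ|²)·P_inc = 184 W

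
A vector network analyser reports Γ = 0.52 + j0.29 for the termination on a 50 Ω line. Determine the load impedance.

Z_L = Z_0·(1 + Γ)/(1 − Γ) = 50·(1.52 + j0.29)/(0.48 − j0.29)

Z_L ≈ 103 + j92.2 Ω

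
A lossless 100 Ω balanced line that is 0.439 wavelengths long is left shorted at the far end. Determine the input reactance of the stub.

X_in ≈ -40.3 Ω (capacitive)

βl = 2π × 0.439 = 158°
tan(βl) = -0.403
For a shorted stub, Z_in = jZ_0·tan(βl)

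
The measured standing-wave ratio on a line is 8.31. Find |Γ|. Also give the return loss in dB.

|Γ| = (S − 1)/(S + 1) = (8.31 − 1)/(8.31 + 1) = 7.31/9.31
RL = −20·log₁₀|Γ| = −20·log₁₀(0.785)

|Γ| ≈ 0.785; return loss ≈ 2.1 dB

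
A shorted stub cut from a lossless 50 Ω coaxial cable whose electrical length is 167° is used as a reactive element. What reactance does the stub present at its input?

tan(βl) = -0.231
For a shorted stub, Z_in = jZ_0·tan(βl)

X_in ≈ -11.5 Ω (capacitive)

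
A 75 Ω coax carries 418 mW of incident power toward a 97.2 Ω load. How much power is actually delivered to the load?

Γ = (97.2 − 75)/(97.2 + 75) = 0.129
|Γ|² = 0.0166
P_refl = |Γ|²·P_inc = 6.95 mW, P_del = (1 − |Γ|²)·P_inc = 411 mW

P_delivered ≈ 411 mW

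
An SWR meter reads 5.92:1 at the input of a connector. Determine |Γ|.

|Γ| = (S − 1)/(S + 1) = (5.92 − 1)/(5.92 + 1) = 4.92/6.92

|Γ| ≈ 0.711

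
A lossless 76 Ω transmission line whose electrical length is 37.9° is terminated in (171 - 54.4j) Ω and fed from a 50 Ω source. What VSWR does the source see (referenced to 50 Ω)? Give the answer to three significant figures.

tan(βl) = 0.778
Z_in = Z_0·(Z_L + jZ_0·tanβl)/(Z_0 + jZ_L·tanβl) = 50 − j53.2 Ω
Γ_s = (Z_in − Z_s)/(Z_in + Z_s) = (-0.00326 − j53.2)/(100 − j53.2), |Γ_s| = 0.47
VSWR = (1 + |Γ_s|)/(1 − |Γ_s|)

VSWR ≈ 2.77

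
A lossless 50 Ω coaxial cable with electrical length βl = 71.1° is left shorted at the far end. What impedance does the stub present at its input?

Z_in ≈ +j146 Ω

tan(βl) = 2.92
For a shorted stub, Z_in = jZ_0·tan(βl)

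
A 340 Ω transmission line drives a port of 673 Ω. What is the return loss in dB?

RL ≈ 9.66 dB

Γ = (673 − 340)/(673 + 340) = 0.329
RL = −20·log₁₀|Γ| = −20·log₁₀(0.329)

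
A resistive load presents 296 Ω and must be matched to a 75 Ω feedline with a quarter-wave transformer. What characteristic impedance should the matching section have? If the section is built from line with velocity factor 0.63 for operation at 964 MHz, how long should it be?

Z_qwt ≈ 149 Ω; length ≈ 4.9 cm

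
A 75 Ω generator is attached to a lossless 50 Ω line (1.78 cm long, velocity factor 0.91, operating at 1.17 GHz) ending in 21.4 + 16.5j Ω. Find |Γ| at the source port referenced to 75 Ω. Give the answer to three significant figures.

λ = v/f = 0.91·c / 1.17 GHz = 0.233 m
βl = 2π·l/λ = 2π × 0.0763 = 27.5°
tan(βl) = 0.52
Z_in = Z_0·(Z_L + jZ_0·tanβl)/(Z_0 + jZ_L·tanβl) = 36.9 + j41.4 Ω
Γ_s = (Z_in − Z_s)/(Z_in + Z_s) = (-38.1 + j41.4)/(112 + j41.4), |Γ_s| = 0.471

|Γ| ≈ 0.471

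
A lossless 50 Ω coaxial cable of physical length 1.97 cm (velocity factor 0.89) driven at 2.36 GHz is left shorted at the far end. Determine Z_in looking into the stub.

Z_in ≈ +j96.8 Ω

λ = v/f = 0.89·c / 2.36 GHz = 0.113 m
βl = 2π·l/λ = 2π × 0.174 = 62.7°
tan(βl) = 1.94
For a shorted stub, Z_in = jZ_0·tan(βl)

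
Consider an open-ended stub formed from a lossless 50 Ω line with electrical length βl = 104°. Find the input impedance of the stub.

tan(βl) = -4.01
For an open-ended stub, Z_in = −jZ_0·cot(βl) = −jZ_0/tan(βl)

Z_in ≈ +j12.5 Ω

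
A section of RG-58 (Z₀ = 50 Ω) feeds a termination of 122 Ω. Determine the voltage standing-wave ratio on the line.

For a purely resistive load, VSWR = R_L/Z_0 or Z_0/R_L (whichever > 1) = 122/50

VSWR ≈ 2.44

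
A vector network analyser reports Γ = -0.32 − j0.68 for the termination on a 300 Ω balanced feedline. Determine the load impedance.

Z_L ≈ 59.2 − j185 Ω

Z_L = Z_0·(1 + Γ)/(1 − Γ) = 300·(0.68 − j0.68)/(1.32 + j0.68)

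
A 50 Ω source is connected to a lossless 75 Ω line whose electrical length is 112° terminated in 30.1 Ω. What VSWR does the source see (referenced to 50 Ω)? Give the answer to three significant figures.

tan(βl) = -2.48
Z_in = Z_0·(Z_L + jZ_0·tanβl)/(Z_0 + jZ_L·tanβl) = 108 − j78.4 Ω
Γ_s = (Z_in − Z_s)/(Z_in + Z_s) = (58 − j78.4)/(158 − j78.4), |Γ_s| = 0.553
VSWR = (1 + |Γ_s|)/(1 − |Γ_s|)

VSWR ≈ 3.47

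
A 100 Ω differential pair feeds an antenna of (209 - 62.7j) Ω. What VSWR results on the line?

VSWR ≈ 2.33

Γ = (Z_L − Z_0)/(Z_L + Z_0) = (109 − j62.7)/(309 − j62.7)
|Γ| = 126/315 = 0.399
VSWR = (1 + |Γ|)/(1 − |Γ|) = 1.4/0.601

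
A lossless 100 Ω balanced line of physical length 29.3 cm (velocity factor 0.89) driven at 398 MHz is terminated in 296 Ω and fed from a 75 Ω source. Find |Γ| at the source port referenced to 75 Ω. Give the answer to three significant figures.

λ = v/f = 0.89·c / 398 MHz = 0.671 m
βl = 2π·l/λ = 2π × 0.437 = 157°
tan(βl) = -0.42
Z_in = Z_0·(Z_L + jZ_0·tanβl)/(Z_0 + jZ_L·tanβl) = 137 + j128 Ω
Γ_s = (Z_in − Z_s)/(Z_in + Z_s) = (61.9 + j128)/(212 + j128), |Γ_s| = 0.575

|Γ| ≈ 0.575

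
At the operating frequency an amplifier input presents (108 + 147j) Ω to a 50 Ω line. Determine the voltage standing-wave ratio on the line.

Γ = (Z_L − Z_0)/(Z_L + Z_0) = (58 + j147)/(158 + j147)
|Γ| = 158/216 = 0.732
VSWR = (1 + |Γ|)/(1 − |Γ|) = 1.73/0.268

VSWR ≈ 6.47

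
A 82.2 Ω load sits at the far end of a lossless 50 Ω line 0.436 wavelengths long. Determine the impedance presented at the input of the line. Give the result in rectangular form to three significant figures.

βl = 2π × 0.436 = 157°
tan(βl) = tan(157°) = -0.425
Z_in = Z_0·(Z_L + jZ_0·tanβl)/(Z_0 + jZ_L·tanβl)
     = 50·(82.2 − j21.3)/(50 − j35)

Z_in ≈ 65.2 + j24.3 Ω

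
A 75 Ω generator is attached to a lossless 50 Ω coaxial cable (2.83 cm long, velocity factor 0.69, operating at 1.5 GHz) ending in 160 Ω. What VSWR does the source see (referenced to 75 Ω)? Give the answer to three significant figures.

λ = v/f = 0.69·c / 1.5 GHz = 0.138 m
βl = 2π·l/λ = 2π × 0.205 = 73.8°
tan(βl) = 3.45
Z_in = Z_0·(Z_L + jZ_0·tanβl)/(Z_0 + jZ_L·tanβl) = 16.8 − j13 Ω
Γ_s = (Z_in − Z_s)/(Z_in + Z_s) = (-58.2 − j13)/(91.8 − j13), |Γ_s| = 0.643
VSWR = (1 + |Γ_s|)/(1 − |Γ_s|)

VSWR ≈ 4.6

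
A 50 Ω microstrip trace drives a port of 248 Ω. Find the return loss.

Γ = (248 − 50)/(248 + 50) = 0.664
RL = −20·log₁₀|Γ| = −20·log₁₀(0.664)

RL ≈ 3.55 dB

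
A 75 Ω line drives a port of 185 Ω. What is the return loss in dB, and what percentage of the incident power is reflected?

RL ≈ 7.47 dB; 17.9% of incident power reflected

Γ = (185 − 75)/(185 + 75) = 0.423
RL = −20·log₁₀(0.423) = 7.47 dB
P_refl/P_inc = |Γ|² = 0.179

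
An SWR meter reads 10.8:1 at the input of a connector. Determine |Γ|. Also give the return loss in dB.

|Γ| = (S − 1)/(S + 1) = (10.8 − 1)/(10.8 + 1) = 9.8/11.8
RL = −20·log₁₀|Γ| = −20·log₁₀(0.831)

|Γ| ≈ 0.831; return loss ≈ 1.61 dB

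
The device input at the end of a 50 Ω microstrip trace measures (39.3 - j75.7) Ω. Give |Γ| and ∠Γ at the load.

Γ ≈ 0.653 ∠ -57.8°

Γ = (Z_L − Z_0)/(Z_L + Z_0) = (-10.7 − j75.7)/(89.3 − j75.7)
|Γ| = 76.5/117 = 0.653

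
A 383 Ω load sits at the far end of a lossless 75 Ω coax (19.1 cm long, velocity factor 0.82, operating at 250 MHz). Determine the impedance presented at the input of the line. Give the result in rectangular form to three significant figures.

λ = v/f = 0.82·c / 250 MHz = 0.984 m
βl = 2π·l/λ = 2π × 0.194 = 69.9°
tan(βl) = tan(69.9°) = 2.73
Z_in = Z_0·(Z_L + jZ_0·tanβl)/(Z_0 + jZ_L·tanβl)
     = 75·(383 + j205)/(75 + j1050)

Z_in ≈ 16.6 − j26.3 Ω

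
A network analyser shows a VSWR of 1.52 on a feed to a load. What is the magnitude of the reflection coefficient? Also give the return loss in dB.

|Γ| = (S − 1)/(S + 1) = (1.52 − 1)/(1.52 + 1) = 0.52/2.52
RL = −20·log₁₀|Γ| = −20·log₁₀(0.206)

|Γ| ≈ 0.206; return loss ≈ 13.7 dB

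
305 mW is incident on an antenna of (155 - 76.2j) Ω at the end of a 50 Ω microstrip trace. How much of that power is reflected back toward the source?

|Γ| = |(105 − j76.2)/(205 − j76.2)| = 0.593
|Γ|² = 0.352
P_refl = |Γ|²·P_inc = 107 mW, P_del = (1 − |Γ|²)·P_inc = 198 mW

P_reflected ≈ 107 mW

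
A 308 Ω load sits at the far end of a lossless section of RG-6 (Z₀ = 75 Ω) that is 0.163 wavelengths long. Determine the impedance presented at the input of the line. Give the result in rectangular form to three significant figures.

βl = 2π × 0.163 = 58.7°
tan(βl) = tan(58.7°) = 1.64
Z_in = Z_0·(Z_L + jZ_0·tanβl)/(Z_0 + jZ_L·tanβl)
     = 75·(308 + j123)/(75 + j506)

Z_in ≈ 24.5 − j42 Ω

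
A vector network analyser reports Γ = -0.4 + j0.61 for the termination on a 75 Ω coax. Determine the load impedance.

Z_L ≈ 15 + j39.2 Ω

Z_L = Z_0·(1 + Γ)/(1 − Γ) = 75·(0.6 + j0.61)/(1.4 − j0.61)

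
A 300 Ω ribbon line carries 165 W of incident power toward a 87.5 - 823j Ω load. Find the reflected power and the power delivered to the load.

P_reflected ≈ 144 W; P_delivered ≈ 20.9 W

|Γ| = |(-212.5 − j823)/(387.5 − j823)| = 0.934
|Γ|² = 0.873
P_refl = |Γ|²·P_inc = 144 W, P_del = (1 − |Γ|²)·P_inc = 20.9 W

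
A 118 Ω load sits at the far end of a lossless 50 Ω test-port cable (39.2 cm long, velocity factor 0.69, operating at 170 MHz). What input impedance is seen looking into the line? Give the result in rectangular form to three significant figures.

λ = v/f = 0.69·c / 170 MHz = 1.22 m
βl = 2π·l/λ = 2π × 0.322 = 116°
tan(βl) = tan(116°) = -2.06
Z_in = Z_0·(Z_L + jZ_0·tanβl)/(Z_0 + jZ_L·tanβl)
     = 50·(118 − j103)/(50 − j243)

Z_in ≈ 25.1 + j19.1 Ω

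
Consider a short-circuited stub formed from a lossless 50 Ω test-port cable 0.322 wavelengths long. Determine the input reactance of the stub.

X_in ≈ -103 Ω (capacitive)

βl = 2π × 0.322 = 116°
tan(βl) = -2.06
For a short-circuited stub, Z_in = jZ_0·tan(βl)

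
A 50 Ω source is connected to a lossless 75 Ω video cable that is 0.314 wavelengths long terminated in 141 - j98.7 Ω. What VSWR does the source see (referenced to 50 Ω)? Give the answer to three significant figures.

βl = 2π × 0.314 = 113°
tan(βl) = -2.35
Z_in = Z_0·(Z_L + jZ_0·tanβl)/(Z_0 + jZ_L·tanβl) = 38.5 + j50.1 Ω
Γ_s = (Z_in − Z_s)/(Z_in + Z_s) = (-11.5 + j50.1)/(88.5 + j50.1), |Γ_s| = 0.506
VSWR = (1 + |Γ_s|)/(1 − |Γ_s|)

VSWR ≈ 3.05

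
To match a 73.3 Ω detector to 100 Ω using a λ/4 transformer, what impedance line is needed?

Z_qwt ≈ 85.6 Ω

Z_qwt = √(Z_0·R_L) = √(100 × 73.3) = √7330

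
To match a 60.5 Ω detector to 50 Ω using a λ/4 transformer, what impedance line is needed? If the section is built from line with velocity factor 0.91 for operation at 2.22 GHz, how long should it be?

Z_qwt = √(Z_0·R_L) = √(50 × 60.5) = √3025
λ = 0.91·c/f = 0.123 m, so l = λ/4 = 0.0307 m

Z_qwt ≈ 55 Ω; length ≈ 3.07 cm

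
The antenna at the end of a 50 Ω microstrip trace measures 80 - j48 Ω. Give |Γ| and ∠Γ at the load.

Γ = (Z_L − Z_0)/(Z_L + Z_0) = (30 − j48)/(130 − j48)
|Γ| = 56.6/139 = 0.408

Γ ≈ 0.408 ∠ -37.7°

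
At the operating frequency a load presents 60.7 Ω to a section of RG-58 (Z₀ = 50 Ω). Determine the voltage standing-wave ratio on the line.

VSWR ≈ 1.21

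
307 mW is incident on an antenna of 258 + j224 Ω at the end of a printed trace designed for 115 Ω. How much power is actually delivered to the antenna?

|Γ| = |(143 + j224)/(373 + j224)| = 0.611
|Γ|² = 0.373
P_refl = |Γ|²·P_inc = 115 mW, P_del = (1 − |Γ|²)·P_inc = 192 mW

P_delivered ≈ 192 mW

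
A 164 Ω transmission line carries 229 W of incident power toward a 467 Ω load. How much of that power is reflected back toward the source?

P_reflected ≈ 52.8 W

Γ = (467 − 164)/(467 + 164) = 0.48
|Γ|² = 0.231
P_refl = |Γ|²·P_inc = 52.8 W, P_del = (1 − |Γ|²)·P_inc = 176 W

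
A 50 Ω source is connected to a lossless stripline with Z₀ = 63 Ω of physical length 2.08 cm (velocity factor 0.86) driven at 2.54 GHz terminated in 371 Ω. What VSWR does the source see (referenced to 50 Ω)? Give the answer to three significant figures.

VSWR ≈ 4.89

λ = v/f = 0.86·c / 2.54 GHz = 0.102 m
βl = 2π·l/λ = 2π × 0.205 = 73.7°
tan(βl) = 3.42
Z_in = Z_0·(Z_L + jZ_0·tanβl)/(Z_0 + jZ_L·tanβl) = 11.6 − j17.8 Ω
Γ_s = (Z_in − Z_s)/(Z_in + Z_s) = (-38.4 − j17.8)/(61.6 − j17.8), |Γ_s| = 0.661
VSWR = (1 + |Γ_s|)/(1 − |Γ_s|)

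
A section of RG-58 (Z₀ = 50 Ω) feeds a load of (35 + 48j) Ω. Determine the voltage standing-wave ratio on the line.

VSWR ≈ 3.13

Γ = (Z_L − Z_0)/(Z_L + Z_0) = (-15 + j48)/(85 + j48)
|Γ| = 50.3/97.6 = 0.515
VSWR = (1 + |Γ|)/(1 − |Γ|) = 1.52/0.485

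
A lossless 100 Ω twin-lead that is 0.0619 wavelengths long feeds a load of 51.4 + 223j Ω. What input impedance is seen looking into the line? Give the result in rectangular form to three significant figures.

Z_in ≈ 1160 + j230 Ω

βl = 2π × 0.0619 = 22.3°
tan(βl) = tan(22.3°) = 0.41
Z_in = Z_0·(Z_L + jZ_0·tanβl)/(Z_0 + jZ_L·tanβl)
     = 100·(51.4 + j264)/(8.61 + j21.1)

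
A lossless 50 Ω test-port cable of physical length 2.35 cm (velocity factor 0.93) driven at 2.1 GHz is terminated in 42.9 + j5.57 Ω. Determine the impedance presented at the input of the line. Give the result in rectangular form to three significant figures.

λ = v/f = 0.93·c / 2.1 GHz = 0.133 m
βl = 2π·l/λ = 2π × 0.177 = 63.7°
tan(βl) = tan(63.7°) = 2.02
Z_in = Z_0·(Z_L + jZ_0·tanβl)/(Z_0 + jZ_L·tanβl)
     = 50·(42.9 + j107)/(38.7 + j86.7)

Z_in ≈ 60.5 + j2.28 Ω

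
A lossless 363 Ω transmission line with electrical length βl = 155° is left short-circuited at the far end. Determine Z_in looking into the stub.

Z_in ≈ −j169 Ω

tan(βl) = -0.466
For a short-circuited stub, Z_in = jZ_0·tan(βl)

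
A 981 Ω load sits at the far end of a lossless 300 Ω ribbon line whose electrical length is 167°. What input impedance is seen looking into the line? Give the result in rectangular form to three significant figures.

tan(βl) = tan(167°) = -0.231
Z_in = Z_0·(Z_L + jZ_0·tanβl)/(Z_0 + jZ_L·tanβl)
     = 300·(981 − j69.3)/(300 − j226)

Z_in ≈ 658 + j428 Ω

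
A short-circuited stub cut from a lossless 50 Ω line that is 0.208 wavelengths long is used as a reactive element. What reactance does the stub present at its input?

βl = 2π × 0.208 = 74.9°
tan(βl) = 3.7
For a short-circuited stub, Z_in = jZ_0·tan(βl)

X_in ≈ 185 Ω (inductive)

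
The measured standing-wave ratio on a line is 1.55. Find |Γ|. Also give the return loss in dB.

|Γ| ≈ 0.216; return loss ≈ 13.3 dB

|Γ| = (S − 1)/(S + 1) = (1.55 − 1)/(1.55 + 1) = 0.55/2.55
RL = −20·log₁₀|Γ| = −20·log₁₀(0.216)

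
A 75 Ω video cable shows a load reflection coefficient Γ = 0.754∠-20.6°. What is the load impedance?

Z_L ≈ 206 − j254 Ω

Z_L = Z_0·(1 + Γ)/(1 − Γ) = 75·(1.71 − j0.265)/(0.294 + j0.265)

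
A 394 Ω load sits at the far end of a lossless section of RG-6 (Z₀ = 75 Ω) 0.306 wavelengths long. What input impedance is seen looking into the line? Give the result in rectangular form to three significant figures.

βl = 2π × 0.306 = 110°
tan(βl) = tan(110°) = -2.72
Z_in = Z_0·(Z_L + jZ_0·tanβl)/(Z_0 + jZ_L·tanβl)
     = 75·(394 − j204)/(75 − j1070)

Z_in ≈ 16.1 + j26.4 Ω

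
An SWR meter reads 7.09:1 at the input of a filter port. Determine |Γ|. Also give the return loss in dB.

|Γ| ≈ 0.753; return loss ≈ 2.47 dB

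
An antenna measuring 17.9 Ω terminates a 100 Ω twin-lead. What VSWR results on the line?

VSWR ≈ 5.59

For a purely resistive load, VSWR = R_L/Z_0 or Z_0/R_L (whichever > 1) = 100/17.9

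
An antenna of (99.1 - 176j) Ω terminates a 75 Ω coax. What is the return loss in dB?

RL ≈ 2.88 dB

Γ = (24.1 − j176)/(174.1 − j176), |Γ| = 0.718
RL = −20·log₁₀|Γ| = −20·log₁₀(0.718)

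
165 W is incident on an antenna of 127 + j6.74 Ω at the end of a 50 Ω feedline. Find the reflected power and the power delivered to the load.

P_reflected ≈ 31.4 W; P_delivered ≈ 134 W

|Γ| = |(77 + j6.74)/(177 + j6.74)| = 0.436
|Γ|² = 0.19
P_refl = |Γ|²·P_inc = 31.4 W, P_del = (1 − |Γ|²)·P_inc = 134 W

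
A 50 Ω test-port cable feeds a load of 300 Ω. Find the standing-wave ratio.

VSWR ≈ 6

For a purely resistive load, VSWR = R_L/Z_0 or Z_0/R_L (whichever > 1) = 300/50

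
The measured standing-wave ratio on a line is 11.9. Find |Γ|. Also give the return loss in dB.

|Γ| ≈ 0.845; return loss ≈ 1.46 dB

|Γ| = (S − 1)/(S + 1) = (11.9 − 1)/(11.9 + 1) = 10.9/12.9
RL = −20·log₁₀|Γ| = −20·log₁₀(0.845)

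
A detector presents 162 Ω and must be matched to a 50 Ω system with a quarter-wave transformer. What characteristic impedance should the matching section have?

Z_qwt = √(Z_0·R_L) = √(50 × 162) = √8100

Z_qwt ≈ 90 Ω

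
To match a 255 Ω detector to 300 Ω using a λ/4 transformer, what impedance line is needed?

Z_qwt ≈ 277 Ω

Z_qwt = √(Z_0·R_L) = √(300 × 255) = √76500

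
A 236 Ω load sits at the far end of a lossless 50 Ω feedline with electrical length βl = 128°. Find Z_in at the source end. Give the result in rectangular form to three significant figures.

Z_in ≈ 16.6 + j36.3 Ω

tan(βl) = tan(128°) = -1.28
Z_in = Z_0·(Z_L + jZ_0·tanβl)/(Z_0 + jZ_L·tanβl)
     = 50·(236 − j64)/(50 − j302)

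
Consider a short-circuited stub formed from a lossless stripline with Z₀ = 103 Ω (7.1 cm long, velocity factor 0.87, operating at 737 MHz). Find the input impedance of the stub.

λ = v/f = 0.87·c / 737 MHz = 0.354 m
βl = 2π·l/λ = 2π × 0.2 = 72.2°
tan(βl) = 3.11
For a short-circuited stub, Z_in = jZ_0·tan(βl)

Z_in ≈ +j320 Ω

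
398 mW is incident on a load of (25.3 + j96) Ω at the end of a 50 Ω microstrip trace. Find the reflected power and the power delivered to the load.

|Γ| = |(-24.7 + j96)/(75.3 + j96)| = 0.812
|Γ|² = 0.66
P_refl = |Γ|²·P_inc = 263 mW, P_del = (1 − |Γ|²)·P_inc = 135 mW

P_reflected ≈ 263 mW; P_delivered ≈ 135 mW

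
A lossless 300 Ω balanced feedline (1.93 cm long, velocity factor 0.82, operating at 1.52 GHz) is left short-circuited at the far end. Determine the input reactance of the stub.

X_in ≈ 279 Ω (inductive)

λ = v/f = 0.82·c / 1.52 GHz = 0.162 m
βl = 2π·l/λ = 2π × 0.119 = 42.9°
tan(βl) = 0.93
For a short-circuited stub, Z_in = jZ_0·tan(βl)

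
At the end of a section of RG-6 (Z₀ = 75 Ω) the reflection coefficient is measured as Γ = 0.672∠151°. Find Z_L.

Z_L = Z_0·(1 + Γ)/(1 − Γ) = 75·(0.412 + j0.326)/(1.59 − j0.326)

Z_L ≈ 15.7 + j18.6 Ω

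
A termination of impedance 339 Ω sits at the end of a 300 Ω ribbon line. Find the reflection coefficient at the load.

Γ = (Z_L − Z_0)/(Z_L + Z_0) = (339 − 300)/(339 + 300) = 39/639

Γ = 0.061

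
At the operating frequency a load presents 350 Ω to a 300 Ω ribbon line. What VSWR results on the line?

VSWR ≈ 1.17

For a purely resistive load, VSWR = R_L/Z_0 or Z_0/R_L (whichever > 1) = 350/300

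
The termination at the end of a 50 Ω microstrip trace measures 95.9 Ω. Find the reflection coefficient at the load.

Γ = 0.315

Γ = (Z_L − Z_0)/(Z_L + Z_0) = (95.9 − 50)/(95.9 + 50) = 45.9/145.9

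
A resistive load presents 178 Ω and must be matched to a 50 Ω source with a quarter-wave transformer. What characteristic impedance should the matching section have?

Z_qwt ≈ 94.3 Ω

Z_qwt = √(Z_0·R_L) = √(50 × 178) = √8900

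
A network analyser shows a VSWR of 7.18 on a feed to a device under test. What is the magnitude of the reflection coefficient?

|Γ| ≈ 0.756

|Γ| = (S − 1)/(S + 1) = (7.18 − 1)/(7.18 + 1) = 6.18/8.18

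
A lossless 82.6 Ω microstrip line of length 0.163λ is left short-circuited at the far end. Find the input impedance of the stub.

βl = 2π × 0.163 = 58.7°
tan(βl) = 1.64
For a short-circuited stub, Z_in = jZ_0·tan(βl)

Z_in ≈ +j136 Ω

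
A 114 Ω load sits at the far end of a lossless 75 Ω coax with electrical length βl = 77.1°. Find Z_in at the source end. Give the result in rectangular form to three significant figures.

Z_in ≈ 50.8 − j9.53 Ω

tan(βl) = tan(77.1°) = 4.37
Z_in = Z_0·(Z_L + jZ_0·tanβl)/(Z_0 + jZ_L·tanβl)
     = 75·(114 + j327)/(75 + j498)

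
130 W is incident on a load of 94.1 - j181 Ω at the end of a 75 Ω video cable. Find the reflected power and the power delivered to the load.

|Γ| = |(19.1 − j181)/(169.1 − j181)| = 0.735
|Γ|² = 0.54
P_refl = |Γ|²·P_inc = 70.2 W, P_del = (1 − |Γ|²)·P_inc = 59.8 W

P_reflected ≈ 70.2 W; P_delivered ≈ 59.8 W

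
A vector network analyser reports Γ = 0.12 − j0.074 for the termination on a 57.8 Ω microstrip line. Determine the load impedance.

Z_L = Z_0·(1 + Γ)/(1 − Γ) = 57.8·(1.12 − j0.074)/(0.88 + j0.074)

Z_L ≈ 72.6 − j11 Ω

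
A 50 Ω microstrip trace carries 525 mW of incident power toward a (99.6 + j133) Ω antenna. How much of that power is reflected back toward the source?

|Γ| = |(49.6 + j133)/(149.6 + j133)| = 0.709
|Γ|² = 0.503
P_refl = |Γ|²·P_inc = 264 mW, P_del = (1 − |Γ|²)·P_inc = 261 mW

P_reflected ≈ 264 mW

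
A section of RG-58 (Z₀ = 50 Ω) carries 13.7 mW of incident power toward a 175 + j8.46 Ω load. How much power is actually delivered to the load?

|Γ| = |(125 + j8.46)/(225 + j8.46)| = 0.556
|Γ|² = 0.31
P_refl = |Γ|²·P_inc = 4.24 mW, P_del = (1 − |Γ|²)·P_inc = 9.46 mW

P_delivered ≈ 9.46 mW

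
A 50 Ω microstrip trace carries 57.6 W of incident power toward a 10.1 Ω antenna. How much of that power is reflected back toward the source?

P_reflected ≈ 25.4 W

Γ = (10.1 − 50)/(10.1 + 50) = -0.664
|Γ|² = 0.441
P_refl = |Γ|²·P_inc = 25.4 W, P_del = (1 − |Γ|²)·P_inc = 32.2 W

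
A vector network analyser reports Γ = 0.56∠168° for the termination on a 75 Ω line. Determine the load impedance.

Z_L ≈ 21.4 + j7.25 Ω

Z_L = Z_0·(1 + Γ)/(1 − Γ) = 75·(0.452 + j0.116)/(1.55 − j0.116)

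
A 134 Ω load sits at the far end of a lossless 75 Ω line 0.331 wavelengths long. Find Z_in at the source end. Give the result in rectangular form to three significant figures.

Z_in ≈ 50.2 + j26.2 Ω

βl = 2π × 0.331 = 119°
tan(βl) = tan(119°) = -1.79
Z_in = Z_0·(Z_L + jZ_0·tanβl)/(Z_0 + jZ_L·tanβl)
     = 75·(134 − j134)/(75 − j240)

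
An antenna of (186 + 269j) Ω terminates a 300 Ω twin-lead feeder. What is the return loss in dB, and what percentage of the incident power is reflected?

RL ≈ 5.58 dB; 27.7% of incident power reflected

Γ = (-114 + j269)/(486 + j269), |Γ| = 0.526
RL = −20·log₁₀(0.526) = 5.58 dB
P_refl/P_inc = |Γ|² = 0.277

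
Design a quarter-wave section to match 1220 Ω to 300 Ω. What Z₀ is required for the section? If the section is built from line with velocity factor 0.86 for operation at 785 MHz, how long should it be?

Z_qwt ≈ 605 Ω; length ≈ 8.22 cm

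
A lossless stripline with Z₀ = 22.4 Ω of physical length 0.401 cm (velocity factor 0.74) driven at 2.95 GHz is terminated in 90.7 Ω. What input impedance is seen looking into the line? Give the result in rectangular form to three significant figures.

λ = v/f = 0.74·c / 2.95 GHz = 0.0753 m
βl = 2π·l/λ = 2π × 0.0533 = 19.2°
tan(βl) = tan(19.2°) = 0.348
Z_in = Z_0·(Z_L + jZ_0·tanβl)/(Z_0 + jZ_L·tanβl)
     = 22.4·(90.7 + j7.79)/(22.4 + j31.6)

Z_in ≈ 34.1 − j40.2 Ω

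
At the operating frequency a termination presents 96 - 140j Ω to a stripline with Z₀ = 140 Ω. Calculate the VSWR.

VSWR ≈ 3.3

Γ = (Z_L − Z_0)/(Z_L + Z_0) = (-44 − j140)/(236 − j140)
|Γ| = 147/274 = 0.535
VSWR = (1 + |Γ|)/(1 − |Γ|) = 1.53/0.465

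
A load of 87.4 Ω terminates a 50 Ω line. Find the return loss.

Γ = (87.4 − 50)/(87.4 + 50) = 0.272
RL = −20·log₁₀|Γ| = −20·log₁₀(0.272)

RL ≈ 11.3 dB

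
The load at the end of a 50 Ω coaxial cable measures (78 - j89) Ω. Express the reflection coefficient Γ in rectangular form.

Γ = (Z_L − Z_0)/(Z_L + Z_0) = (28 − j89)/(128 − j89)

Γ ≈ 0.473 − j0.366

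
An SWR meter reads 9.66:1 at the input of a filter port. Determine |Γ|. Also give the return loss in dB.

|Γ| ≈ 0.812; return loss ≈ 1.8 dB

|Γ| = (S − 1)/(S + 1) = (9.66 − 1)/(9.66 + 1) = 8.66/10.7
RL = −20·log₁₀|Γ| = −20·log₁₀(0.812)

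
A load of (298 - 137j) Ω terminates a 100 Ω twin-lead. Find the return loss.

RL ≈ 4.85 dB

Γ = (198 − j137)/(398 − j137), |Γ| = 0.572
RL = −20·log₁₀|Γ| = −20·log₁₀(0.572)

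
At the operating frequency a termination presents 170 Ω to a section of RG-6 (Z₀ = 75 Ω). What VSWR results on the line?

VSWR ≈ 2.27

Γ = (170 − 75)/(170 + 75) = 0.388
VSWR = (1 + 0.388)/(1 − 0.388)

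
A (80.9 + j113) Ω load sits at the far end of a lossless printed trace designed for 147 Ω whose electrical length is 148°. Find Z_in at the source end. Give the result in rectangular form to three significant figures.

tan(βl) = tan(148°) = -0.625
Z_in = Z_0·(Z_L + jZ_0·tanβl)/(Z_0 + jZ_L·tanβl)
     = 147·(80.9 + j21.1)/(218 − j50.6)

Z_in ≈ 48.7 + j25.6 Ω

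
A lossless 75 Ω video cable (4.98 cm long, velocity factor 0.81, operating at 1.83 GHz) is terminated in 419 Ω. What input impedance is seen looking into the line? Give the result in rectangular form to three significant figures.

Z_in ≈ 26 + j70.4 Ω

λ = v/f = 0.81·c / 1.83 GHz = 0.133 m
βl = 2π·l/λ = 2π × 0.375 = 135°
tan(βl) = tan(135°) = -1
Z_in = Z_0·(Z_L + jZ_0·tanβl)/(Z_0 + jZ_L·tanβl)
     = 75·(419 − j75)/(75 − j419)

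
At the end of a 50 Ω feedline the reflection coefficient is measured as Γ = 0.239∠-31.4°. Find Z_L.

Z_L ≈ 72.6 − j19.2 Ω

Z_L = Z_0·(1 + Γ)/(1 − Γ) = 50·(1.2 − j0.125)/(0.796 + j0.125)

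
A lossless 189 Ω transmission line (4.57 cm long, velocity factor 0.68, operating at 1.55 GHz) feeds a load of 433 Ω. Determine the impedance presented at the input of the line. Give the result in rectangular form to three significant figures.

Z_in ≈ 112 + j98 Ω

λ = v/f = 0.68·c / 1.55 GHz = 0.132 m
βl = 2π·l/λ = 2π × 0.347 = 125°
tan(βl) = tan(125°) = -1.43
Z_in = Z_0·(Z_L + jZ_0·tanβl)/(Z_0 + jZ_L·tanβl)
     = 189·(433 − j270)/(189 − j618)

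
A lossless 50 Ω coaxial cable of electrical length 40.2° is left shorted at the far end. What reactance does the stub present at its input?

X_in ≈ 42.3 Ω (inductive)

tan(βl) = 0.845
For a shorted stub, Z_in = jZ_0·tan(βl)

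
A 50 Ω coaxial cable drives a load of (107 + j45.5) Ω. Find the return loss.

Γ = (57 + j45.5)/(157 + j45.5), |Γ| = 0.446
RL = −20·log₁₀|Γ| = −20·log₁₀(0.446)

RL ≈ 7.01 dB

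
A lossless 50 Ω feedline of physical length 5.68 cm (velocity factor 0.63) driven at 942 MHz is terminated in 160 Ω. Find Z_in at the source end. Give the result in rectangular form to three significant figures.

Z_in ≈ 16.3 + j9.48 Ω

λ = v/f = 0.63·c / 942 MHz = 0.201 m
βl = 2π·l/λ = 2π × 0.283 = 102°
tan(βl) = tan(102°) = -4.74
Z_in = Z_0·(Z_L + jZ_0·tanβl)/(Z_0 + jZ_L·tanβl)
     = 50·(160 − j237)/(50 − j758)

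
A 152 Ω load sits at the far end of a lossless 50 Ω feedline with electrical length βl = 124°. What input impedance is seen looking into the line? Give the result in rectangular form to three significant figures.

Z_in ≈ 22.8 + j28.7 Ω

tan(βl) = tan(124°) = -1.48
Z_in = Z_0·(Z_L + jZ_0·tanβl)/(Z_0 + jZ_L·tanβl)
     = 50·(152 − j74.1)/(50 − j225)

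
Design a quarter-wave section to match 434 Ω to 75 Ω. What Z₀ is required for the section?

Z_qwt = √(Z_0·R_L) = √(75 × 434) = √32550

Z_qwt ≈ 180 Ω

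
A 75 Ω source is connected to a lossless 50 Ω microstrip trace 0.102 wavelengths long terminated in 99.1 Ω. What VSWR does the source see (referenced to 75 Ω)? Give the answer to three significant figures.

VSWR ≈ 2.02

βl = 2π × 0.102 = 36.7°
tan(βl) = 0.746
Z_in = Z_0·(Z_L + jZ_0·tanβl)/(Z_0 + jZ_L·tanβl) = 48.4 − j34.3 Ω
Γ_s = (Z_in − Z_s)/(Z_in + Z_s) = (-26.6 − j34.3)/(123 − j34.3), |Γ_s| = 0.339
VSWR = (1 + |Γ_s|)/(1 − |Γ_s|)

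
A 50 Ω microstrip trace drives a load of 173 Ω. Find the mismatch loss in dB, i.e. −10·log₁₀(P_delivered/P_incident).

Γ = (173 − 50)/(173 + 50) = 0.552
|Γ|² = 0.304, so P_del/P_inc = 1 − |Γ|² = 0.696
ML = −10·log₁₀(1 − |Γ|²)

mismatch loss ≈ 1.58 dB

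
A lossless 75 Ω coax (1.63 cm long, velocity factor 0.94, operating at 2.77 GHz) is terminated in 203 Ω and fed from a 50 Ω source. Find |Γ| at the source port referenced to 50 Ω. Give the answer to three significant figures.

λ = v/f = 0.94·c / 2.77 GHz = 0.102 m
βl = 2π·l/λ = 2π × 0.16 = 57.6°
tan(βl) = 1.58
Z_in = Z_0·(Z_L + jZ_0·tanβl)/(Z_0 + jZ_L·tanβl) = 36.8 − j38.9 Ω
Γ_s = (Z_in − Z_s)/(Z_in + Z_s) = (-13.2 − j38.9)/(86.8 − j38.9), |Γ_s| = 0.432

|Γ| ≈ 0.432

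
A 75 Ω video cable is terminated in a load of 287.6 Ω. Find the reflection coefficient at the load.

Γ = (Z_L − Z_0)/(Z_L + Z_0) = (287.6 − 75)/(287.6 + 75) = 212.6/362.6

Γ = 0.586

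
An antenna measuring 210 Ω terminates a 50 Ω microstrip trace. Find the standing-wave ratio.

Γ = (210 − 50)/(210 + 50) = 0.615
VSWR = (1 + 0.615)/(1 − 0.615)

VSWR ≈ 4.2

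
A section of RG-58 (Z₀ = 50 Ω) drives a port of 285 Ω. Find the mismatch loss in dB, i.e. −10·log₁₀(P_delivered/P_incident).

mismatch loss ≈ 2.94 dB

Γ = (285 − 50)/(285 + 50) = 0.701
|Γ|² = 0.492, so P_del/P_inc = 1 − |Γ|² = 0.508
ML = −10·log₁₀(1 − |Γ|²)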